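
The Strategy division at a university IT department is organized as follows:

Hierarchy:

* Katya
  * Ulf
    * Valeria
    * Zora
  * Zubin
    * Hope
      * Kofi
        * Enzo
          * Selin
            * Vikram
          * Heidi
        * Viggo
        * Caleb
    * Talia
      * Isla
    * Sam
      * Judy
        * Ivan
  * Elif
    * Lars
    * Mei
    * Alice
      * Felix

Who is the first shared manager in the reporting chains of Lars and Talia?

Katya

Lars's chain of managers is Elif, Katya. Talia's chain of managers is Zubin, Katya. The first manager that appears in both chains is Katya.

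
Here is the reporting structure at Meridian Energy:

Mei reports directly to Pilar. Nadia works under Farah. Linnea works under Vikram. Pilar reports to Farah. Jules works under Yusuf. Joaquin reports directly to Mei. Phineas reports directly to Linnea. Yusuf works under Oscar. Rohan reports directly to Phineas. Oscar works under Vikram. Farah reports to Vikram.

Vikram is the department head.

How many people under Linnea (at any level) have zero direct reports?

1

The only person in Linnea's organization with no one reporting to them is Rohan. That is 1.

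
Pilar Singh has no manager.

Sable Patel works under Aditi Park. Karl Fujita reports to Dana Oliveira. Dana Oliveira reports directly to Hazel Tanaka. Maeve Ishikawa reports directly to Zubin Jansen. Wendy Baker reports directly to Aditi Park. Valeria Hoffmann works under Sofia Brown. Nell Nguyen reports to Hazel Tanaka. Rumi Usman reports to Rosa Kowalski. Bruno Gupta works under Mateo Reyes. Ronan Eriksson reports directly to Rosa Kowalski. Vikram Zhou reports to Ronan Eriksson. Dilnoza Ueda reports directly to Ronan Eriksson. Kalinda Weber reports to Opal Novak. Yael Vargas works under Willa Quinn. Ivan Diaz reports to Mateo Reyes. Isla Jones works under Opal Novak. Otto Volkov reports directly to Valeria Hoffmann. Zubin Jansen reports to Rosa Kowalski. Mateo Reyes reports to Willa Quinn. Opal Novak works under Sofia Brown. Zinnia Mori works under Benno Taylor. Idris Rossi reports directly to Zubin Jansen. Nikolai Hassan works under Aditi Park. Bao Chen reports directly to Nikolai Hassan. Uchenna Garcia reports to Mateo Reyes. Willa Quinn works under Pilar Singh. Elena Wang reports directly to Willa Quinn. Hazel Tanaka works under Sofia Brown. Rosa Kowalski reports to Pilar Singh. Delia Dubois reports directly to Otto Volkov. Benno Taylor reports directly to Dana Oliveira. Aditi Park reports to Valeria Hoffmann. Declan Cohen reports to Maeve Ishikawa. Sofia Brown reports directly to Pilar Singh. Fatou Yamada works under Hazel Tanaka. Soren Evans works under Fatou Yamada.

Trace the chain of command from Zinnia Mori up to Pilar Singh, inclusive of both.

Zinnia Mori reports to Benno Taylor. Benno Taylor reports to Dana Oliveira. Dana Oliveira reports to Hazel Tanaka. Hazel Tanaka reports to Sofia Brown. Sofia Brown reports to Pilar Singh. Pilar Singh is at the top.

Zinnia Mori -> Benno Taylor -> Dana Oliveira -> Hazel Tanaka -> Sofia Brown -> Pilar Singh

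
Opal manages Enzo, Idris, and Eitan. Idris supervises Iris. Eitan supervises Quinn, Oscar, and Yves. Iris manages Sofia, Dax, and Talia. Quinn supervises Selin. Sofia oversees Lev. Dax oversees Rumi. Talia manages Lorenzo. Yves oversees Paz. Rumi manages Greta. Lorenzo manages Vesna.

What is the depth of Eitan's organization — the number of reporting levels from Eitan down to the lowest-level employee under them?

2

The longest chain under Eitan runs Eitan → Yves → Paz, which is 2 levels below Eitan.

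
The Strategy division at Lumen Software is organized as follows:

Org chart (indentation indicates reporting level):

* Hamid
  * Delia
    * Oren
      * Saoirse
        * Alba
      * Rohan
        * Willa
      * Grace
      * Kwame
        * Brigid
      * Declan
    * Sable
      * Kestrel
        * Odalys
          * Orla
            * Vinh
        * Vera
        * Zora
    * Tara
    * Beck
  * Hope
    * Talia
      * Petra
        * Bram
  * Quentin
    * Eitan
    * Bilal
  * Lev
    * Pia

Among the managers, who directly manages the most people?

Oren

Direct-report counts: Hamid has 4; Lev has 1; Quentin has 2; Hope has 1; Talia has 1; Petra has 1; Delia has 4; Sable has 1; Kestrel has 3; Odalys has 1; Orla has 1; Oren has 5; Kwame has 1; Rohan has 1; Saoirse has 1. The largest is 5, held by Oren.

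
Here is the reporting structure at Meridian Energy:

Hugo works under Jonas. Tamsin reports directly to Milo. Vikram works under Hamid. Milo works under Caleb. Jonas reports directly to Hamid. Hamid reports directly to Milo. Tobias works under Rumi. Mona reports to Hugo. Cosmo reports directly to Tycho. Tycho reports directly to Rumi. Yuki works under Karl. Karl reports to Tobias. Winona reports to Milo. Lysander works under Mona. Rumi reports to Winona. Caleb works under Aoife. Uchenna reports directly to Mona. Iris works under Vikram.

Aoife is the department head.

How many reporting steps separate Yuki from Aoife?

Chain from Yuki up to Aoife: Yuki → Karl → Tobias → Rumi → Winona → Milo → Caleb → Aoife. That is 7 steps up, so Yuki is 7 levels below Aoife.

7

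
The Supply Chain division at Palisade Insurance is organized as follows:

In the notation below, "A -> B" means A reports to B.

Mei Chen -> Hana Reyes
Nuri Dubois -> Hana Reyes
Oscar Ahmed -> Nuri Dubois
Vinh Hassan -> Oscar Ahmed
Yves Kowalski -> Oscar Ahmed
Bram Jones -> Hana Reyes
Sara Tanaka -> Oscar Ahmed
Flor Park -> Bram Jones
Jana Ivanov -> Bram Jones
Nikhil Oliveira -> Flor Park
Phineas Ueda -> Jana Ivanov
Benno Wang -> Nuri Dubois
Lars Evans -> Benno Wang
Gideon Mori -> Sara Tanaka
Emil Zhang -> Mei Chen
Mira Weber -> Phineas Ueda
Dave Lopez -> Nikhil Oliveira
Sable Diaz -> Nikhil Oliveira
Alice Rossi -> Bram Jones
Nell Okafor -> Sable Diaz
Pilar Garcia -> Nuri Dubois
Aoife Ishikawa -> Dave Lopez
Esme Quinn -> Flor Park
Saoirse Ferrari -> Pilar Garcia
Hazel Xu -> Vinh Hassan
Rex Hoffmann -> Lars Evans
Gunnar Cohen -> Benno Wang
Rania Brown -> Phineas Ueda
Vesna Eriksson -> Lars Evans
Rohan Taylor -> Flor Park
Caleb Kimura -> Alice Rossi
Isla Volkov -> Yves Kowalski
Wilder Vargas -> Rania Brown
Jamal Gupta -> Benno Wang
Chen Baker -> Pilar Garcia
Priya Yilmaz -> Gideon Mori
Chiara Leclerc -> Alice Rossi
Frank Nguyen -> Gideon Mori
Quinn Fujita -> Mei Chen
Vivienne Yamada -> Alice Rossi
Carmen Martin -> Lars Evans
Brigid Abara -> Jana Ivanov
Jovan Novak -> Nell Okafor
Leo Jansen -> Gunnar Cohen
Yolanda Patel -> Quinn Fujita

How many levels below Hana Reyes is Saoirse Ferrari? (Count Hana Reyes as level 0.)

3

Chain from Saoirse Ferrari up to Hana Reyes: Saoirse Ferrari → Pilar Garcia → Nuri Dubois → Hana Reyes. That is 3 steps up, so Saoirse Ferrari is 3 levels below Hana Reyes.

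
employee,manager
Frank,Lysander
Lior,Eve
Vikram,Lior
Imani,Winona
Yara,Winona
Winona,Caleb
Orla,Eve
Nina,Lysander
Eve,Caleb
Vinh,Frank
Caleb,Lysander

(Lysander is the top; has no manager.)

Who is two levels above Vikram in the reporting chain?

Eve

Vikram reports to Lior, and Lior reports to Eve. So Vikram's skip-level manager is Eve.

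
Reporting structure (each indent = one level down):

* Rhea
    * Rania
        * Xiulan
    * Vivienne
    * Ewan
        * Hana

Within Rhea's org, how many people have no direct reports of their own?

3

The people in Rhea's organization with no one reporting to them are Hana, Vivienne, Xiulan. That is 3.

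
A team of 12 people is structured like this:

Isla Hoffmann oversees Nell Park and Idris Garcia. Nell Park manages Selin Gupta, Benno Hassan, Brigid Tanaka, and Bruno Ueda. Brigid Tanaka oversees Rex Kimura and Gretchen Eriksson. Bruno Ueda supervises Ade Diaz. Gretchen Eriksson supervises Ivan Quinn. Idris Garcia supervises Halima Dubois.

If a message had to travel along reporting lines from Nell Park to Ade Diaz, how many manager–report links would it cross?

Ade Diaz is in Nell Park's organization: the chain from Ade Diaz up to Nell Park is Ade Diaz → Bruno Ueda → Nell Park, which is 2 links.

2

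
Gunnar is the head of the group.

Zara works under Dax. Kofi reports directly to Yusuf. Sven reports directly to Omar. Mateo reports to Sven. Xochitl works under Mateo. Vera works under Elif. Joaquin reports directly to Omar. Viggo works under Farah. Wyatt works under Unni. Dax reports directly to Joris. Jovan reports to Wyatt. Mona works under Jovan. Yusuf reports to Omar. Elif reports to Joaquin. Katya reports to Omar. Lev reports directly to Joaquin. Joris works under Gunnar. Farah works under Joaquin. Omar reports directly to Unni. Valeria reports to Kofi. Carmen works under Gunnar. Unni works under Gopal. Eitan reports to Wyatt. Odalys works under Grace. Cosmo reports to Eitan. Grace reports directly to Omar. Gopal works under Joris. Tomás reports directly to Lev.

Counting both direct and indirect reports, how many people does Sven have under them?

2

Sven directly manages Mateo. Under Mateo: Xochitl (1). That's 2 in total.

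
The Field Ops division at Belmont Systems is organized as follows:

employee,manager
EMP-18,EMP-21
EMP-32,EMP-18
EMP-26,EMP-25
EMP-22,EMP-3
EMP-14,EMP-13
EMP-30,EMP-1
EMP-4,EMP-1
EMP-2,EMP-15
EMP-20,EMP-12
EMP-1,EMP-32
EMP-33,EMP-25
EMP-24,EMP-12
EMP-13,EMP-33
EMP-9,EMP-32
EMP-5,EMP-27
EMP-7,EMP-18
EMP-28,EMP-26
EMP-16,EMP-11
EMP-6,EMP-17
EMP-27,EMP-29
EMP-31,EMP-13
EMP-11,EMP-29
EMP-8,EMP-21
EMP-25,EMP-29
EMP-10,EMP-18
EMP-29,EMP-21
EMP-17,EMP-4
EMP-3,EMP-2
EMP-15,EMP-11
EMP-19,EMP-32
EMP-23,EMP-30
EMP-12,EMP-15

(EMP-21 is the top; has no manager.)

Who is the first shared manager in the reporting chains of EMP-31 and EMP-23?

EMP-21

EMP-31's chain of managers is EMP-13, EMP-33, EMP-25, EMP-29, EMP-21. EMP-23's chain of managers is EMP-30, EMP-1, EMP-32, EMP-18, EMP-21. The first manager that appears in both chains is EMP-21.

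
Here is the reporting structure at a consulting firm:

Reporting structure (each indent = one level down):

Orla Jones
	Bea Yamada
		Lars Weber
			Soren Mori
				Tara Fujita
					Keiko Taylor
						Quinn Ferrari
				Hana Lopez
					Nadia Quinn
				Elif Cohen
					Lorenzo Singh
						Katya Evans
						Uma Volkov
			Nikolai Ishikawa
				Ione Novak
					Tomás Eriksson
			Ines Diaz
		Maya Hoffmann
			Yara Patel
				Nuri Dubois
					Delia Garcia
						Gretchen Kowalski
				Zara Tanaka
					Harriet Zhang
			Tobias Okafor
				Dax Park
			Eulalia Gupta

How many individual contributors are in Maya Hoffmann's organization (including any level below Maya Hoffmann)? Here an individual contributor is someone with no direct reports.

The people in Maya Hoffmann's organization with no one reporting to them are Eulalia Gupta, Dax Park, Harriet Zhang, Gretchen Kowalski. That is 4.

4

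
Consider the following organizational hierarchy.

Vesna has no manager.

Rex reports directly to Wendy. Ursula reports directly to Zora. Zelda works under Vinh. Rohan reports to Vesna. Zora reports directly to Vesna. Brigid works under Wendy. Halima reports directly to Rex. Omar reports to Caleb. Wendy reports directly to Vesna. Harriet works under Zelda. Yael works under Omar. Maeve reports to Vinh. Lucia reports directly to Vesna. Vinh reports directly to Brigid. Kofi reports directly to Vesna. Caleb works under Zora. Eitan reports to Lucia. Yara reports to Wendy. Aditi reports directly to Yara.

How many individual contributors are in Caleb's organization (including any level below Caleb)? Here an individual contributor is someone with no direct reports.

1

The only person in Caleb's organization with no one reporting to them is Yael. That is 1.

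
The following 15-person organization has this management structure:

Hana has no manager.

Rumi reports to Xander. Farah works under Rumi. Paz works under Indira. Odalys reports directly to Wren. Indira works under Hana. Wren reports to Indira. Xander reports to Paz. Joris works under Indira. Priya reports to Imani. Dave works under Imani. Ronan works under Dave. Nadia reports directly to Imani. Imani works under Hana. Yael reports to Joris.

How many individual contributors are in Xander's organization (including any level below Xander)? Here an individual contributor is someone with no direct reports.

The only person in Xander's organization with no one reporting to them is Farah. That is 1.

1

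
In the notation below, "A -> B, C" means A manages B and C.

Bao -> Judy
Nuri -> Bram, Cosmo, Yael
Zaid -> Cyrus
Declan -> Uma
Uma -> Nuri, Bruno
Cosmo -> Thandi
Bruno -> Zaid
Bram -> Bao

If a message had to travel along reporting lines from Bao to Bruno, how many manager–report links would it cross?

4

Bao is 3 levels below Uma, and Bruno is 1 level below Uma (their lowest common manager). The shortest path runs up from Bao to Uma and back down to Bruno: 3 + 1 = 4 links.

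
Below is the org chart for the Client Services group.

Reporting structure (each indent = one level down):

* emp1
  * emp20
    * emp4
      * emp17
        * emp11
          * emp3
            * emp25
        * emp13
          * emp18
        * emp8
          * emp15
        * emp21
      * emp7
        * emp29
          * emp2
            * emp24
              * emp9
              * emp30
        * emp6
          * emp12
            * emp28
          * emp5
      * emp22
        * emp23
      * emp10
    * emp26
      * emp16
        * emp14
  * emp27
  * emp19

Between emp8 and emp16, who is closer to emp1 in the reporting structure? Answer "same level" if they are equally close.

emp16

emp8 is 4 levels below emp1; emp16 is 3. emp16 is higher.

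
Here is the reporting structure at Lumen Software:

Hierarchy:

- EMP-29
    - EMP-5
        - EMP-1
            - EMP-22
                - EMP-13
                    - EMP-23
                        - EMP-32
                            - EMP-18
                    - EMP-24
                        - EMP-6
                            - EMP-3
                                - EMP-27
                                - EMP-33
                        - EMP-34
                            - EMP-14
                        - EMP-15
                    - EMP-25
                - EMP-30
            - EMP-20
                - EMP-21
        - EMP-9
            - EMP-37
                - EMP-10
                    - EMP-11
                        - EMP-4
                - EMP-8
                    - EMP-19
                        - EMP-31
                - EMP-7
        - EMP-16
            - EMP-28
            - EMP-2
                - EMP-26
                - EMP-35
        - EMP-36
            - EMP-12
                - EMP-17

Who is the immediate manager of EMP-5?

EMP-5 reports directly to EMP-29.

EMP-29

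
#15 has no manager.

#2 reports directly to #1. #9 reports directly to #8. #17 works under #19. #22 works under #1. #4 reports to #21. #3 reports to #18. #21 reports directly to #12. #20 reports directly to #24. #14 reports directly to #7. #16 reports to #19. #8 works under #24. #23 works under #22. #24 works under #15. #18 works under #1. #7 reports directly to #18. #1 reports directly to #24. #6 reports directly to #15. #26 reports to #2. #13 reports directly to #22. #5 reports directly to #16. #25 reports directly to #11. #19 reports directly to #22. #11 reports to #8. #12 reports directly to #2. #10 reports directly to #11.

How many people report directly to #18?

2

#18 directly manages #7, #3. That is 2 direct reports.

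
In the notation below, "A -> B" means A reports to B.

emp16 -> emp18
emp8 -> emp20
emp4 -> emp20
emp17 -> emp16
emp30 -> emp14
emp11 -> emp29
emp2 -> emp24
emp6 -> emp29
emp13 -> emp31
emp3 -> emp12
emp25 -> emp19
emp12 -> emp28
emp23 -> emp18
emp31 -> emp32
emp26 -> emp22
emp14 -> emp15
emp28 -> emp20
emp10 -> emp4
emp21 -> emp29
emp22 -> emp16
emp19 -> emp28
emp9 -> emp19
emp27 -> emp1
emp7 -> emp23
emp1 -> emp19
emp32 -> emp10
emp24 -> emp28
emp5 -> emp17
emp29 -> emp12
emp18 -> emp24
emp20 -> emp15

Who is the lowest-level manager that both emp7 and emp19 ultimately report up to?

emp28

emp7's chain of managers is emp23, emp18, emp24, emp28, emp20, emp15. emp19's chain of managers is emp28, emp20, emp15. The first manager that appears in both chains is emp28.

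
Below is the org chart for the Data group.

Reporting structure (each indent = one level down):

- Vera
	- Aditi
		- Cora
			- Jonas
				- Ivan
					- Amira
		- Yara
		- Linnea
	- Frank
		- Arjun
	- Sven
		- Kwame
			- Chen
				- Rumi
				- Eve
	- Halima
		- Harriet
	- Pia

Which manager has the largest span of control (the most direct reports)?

Direct-report counts: Vera has 5; Halima has 1; Sven has 1; Kwame has 1; Chen has 2; Frank has 1; Aditi has 3; Cora has 1; Jonas has 1; Ivan has 1. The largest is 5, held by Vera.

Vera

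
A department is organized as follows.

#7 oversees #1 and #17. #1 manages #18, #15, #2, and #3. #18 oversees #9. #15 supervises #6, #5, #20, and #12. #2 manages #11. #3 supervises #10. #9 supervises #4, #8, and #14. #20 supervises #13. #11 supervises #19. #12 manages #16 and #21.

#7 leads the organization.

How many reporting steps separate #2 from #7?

2

Chain from #2 up to #7: #2 → #1 → #7. That is 2 steps up, so #2 is 2 levels below #7.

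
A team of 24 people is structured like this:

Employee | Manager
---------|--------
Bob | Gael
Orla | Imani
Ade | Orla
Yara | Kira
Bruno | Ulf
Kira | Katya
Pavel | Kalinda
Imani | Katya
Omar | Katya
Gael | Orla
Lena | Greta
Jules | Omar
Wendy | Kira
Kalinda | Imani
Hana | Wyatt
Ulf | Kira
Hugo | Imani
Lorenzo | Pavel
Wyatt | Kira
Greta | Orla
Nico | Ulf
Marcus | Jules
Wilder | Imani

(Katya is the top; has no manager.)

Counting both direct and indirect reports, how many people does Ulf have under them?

2

Ulf directly manages Bruno, Nico. Bruno has no reports. Nico has no reports. So Ulf's organization is 2 direct reports plus everyone under them: 1 + 1 = 2.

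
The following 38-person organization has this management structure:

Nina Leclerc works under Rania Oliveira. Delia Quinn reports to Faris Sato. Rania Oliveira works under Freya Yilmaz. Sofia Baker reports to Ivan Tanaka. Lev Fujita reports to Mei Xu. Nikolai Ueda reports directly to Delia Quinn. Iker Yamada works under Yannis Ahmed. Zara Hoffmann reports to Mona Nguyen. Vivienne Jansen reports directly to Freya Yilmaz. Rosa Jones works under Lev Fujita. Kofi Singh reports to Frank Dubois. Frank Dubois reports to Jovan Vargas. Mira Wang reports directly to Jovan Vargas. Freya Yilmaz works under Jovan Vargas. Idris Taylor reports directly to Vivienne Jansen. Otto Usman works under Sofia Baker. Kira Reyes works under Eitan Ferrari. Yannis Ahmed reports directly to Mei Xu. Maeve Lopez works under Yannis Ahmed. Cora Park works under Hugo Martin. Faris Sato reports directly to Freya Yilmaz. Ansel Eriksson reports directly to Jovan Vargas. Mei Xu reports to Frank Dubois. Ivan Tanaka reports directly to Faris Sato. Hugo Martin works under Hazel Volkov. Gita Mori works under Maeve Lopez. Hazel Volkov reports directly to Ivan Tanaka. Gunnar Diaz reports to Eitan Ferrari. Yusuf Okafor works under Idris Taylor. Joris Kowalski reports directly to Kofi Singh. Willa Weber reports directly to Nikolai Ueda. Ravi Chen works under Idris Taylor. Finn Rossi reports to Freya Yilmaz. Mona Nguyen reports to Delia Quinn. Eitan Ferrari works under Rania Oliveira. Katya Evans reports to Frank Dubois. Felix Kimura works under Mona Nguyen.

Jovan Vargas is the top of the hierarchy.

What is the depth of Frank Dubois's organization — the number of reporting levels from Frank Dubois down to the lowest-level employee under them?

The longest chain under Frank Dubois runs Frank Dubois → Mei Xu → Yannis Ahmed → Maeve Lopez → Gita Mori, which is 4 levels below Frank Dubois.

4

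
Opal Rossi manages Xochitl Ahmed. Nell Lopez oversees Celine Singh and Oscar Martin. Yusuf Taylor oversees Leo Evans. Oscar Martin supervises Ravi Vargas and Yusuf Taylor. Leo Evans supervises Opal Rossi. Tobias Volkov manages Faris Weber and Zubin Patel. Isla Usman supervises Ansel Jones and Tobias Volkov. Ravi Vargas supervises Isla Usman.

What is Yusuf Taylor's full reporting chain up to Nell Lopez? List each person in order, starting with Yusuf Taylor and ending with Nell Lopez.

Yusuf Taylor reports to Oscar Martin. Oscar Martin reports to Nell Lopez. Nell Lopez is at the top.

Yusuf Taylor -> Oscar Martin -> Nell Lopez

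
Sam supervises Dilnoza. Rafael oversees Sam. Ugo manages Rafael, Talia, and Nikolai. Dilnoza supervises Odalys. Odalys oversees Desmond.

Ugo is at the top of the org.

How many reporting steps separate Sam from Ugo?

Chain from Sam up to Ugo: Sam → Rafael → Ugo. That is 2 steps up, so Sam is 2 levels below Ugo.

2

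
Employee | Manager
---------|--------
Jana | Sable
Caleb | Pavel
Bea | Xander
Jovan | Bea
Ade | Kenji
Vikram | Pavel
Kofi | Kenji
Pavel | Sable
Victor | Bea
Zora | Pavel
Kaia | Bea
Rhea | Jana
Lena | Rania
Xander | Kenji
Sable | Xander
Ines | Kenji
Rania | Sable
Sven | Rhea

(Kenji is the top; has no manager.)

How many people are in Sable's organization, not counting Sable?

9

Sable directly manages Rania, Pavel, Jana. Under Rania: Lena (1). Under Pavel: Caleb, Zora, Vikram (3). Under Jana: Rhea, Sven (2). So Sable's organization is 3 direct reports plus everyone under them: 2 + 4 + 3 = 9.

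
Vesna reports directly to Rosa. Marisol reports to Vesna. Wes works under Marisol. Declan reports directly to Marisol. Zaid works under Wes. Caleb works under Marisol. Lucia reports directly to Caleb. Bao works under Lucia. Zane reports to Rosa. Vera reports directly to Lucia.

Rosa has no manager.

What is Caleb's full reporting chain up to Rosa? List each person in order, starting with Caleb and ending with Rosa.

Caleb reports to Marisol. Marisol reports to Vesna. Vesna reports to Rosa. Rosa is at the top.

Caleb -> Marisol -> Vesna -> Rosa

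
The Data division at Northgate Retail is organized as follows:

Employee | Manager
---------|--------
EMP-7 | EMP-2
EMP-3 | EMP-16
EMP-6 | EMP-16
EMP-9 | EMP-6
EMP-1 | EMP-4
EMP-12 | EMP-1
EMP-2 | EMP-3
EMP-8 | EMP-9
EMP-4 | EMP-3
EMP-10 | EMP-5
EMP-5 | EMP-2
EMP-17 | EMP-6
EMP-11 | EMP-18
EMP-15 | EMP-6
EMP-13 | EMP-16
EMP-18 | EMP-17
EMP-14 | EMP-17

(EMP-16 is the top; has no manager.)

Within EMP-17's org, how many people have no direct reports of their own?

The people in EMP-17's organization with no one reporting to them are EMP-14, EMP-11. That is 2.

2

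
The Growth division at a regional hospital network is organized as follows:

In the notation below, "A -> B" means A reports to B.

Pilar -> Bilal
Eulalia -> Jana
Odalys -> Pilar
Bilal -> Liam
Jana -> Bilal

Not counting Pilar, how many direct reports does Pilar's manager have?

1

Pilar reports to Bilal. Bilal's other direct reports are Jana — 1 peer.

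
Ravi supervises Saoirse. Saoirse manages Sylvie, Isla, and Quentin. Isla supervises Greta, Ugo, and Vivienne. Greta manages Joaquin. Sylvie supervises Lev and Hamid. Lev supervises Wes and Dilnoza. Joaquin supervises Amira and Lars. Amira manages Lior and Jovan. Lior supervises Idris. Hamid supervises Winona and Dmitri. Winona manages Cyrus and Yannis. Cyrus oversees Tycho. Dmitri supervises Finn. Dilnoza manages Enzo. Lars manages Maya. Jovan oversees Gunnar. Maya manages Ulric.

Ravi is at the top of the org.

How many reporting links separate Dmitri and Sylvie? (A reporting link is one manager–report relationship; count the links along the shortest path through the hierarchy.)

2

Dmitri is in Sylvie's organization: the chain from Dmitri up to Sylvie is Dmitri → Hamid → Sylvie, which is 2 links.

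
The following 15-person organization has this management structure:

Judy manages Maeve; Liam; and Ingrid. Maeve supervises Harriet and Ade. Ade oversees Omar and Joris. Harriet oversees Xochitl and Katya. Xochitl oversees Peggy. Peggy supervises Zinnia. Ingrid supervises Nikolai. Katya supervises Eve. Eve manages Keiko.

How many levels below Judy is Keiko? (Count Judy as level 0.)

5

Chain from Keiko up to Judy: Keiko → Eve → Katya → Harriet → Maeve → Judy. That is 5 steps up, so Keiko is 5 levels below Judy.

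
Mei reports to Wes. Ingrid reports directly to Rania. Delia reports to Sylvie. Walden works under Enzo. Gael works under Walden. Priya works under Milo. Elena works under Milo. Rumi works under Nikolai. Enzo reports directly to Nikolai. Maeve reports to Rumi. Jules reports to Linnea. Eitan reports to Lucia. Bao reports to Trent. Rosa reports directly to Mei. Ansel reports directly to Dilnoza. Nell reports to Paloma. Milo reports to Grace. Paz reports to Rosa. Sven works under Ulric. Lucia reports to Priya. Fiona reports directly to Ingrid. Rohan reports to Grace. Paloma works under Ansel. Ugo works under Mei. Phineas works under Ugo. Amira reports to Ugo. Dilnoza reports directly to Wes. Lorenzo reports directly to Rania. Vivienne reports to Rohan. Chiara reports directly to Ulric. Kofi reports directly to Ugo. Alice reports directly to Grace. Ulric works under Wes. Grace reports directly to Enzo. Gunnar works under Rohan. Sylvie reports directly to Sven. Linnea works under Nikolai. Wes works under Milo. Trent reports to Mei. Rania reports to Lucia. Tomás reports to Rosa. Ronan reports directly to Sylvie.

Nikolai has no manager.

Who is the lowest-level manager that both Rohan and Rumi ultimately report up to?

Rohan's chain of managers is Grace, Enzo, Nikolai. Rumi's chain of managers is Nikolai. The first manager that appears in both chains is Nikolai.

Nikolai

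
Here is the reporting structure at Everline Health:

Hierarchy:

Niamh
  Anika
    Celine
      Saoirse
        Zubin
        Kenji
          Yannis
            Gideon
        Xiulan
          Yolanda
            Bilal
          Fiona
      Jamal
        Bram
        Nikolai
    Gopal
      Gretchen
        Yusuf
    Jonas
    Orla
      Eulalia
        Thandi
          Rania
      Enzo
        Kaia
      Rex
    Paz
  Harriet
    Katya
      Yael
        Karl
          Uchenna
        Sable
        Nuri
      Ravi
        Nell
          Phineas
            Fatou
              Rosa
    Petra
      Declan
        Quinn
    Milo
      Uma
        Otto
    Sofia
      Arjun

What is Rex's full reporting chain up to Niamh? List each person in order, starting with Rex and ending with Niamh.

Rex -> Orla -> Anika -> Niamh

Rex reports to Orla. Orla reports to Anika. Anika reports to Niamh. Niamh is at the top.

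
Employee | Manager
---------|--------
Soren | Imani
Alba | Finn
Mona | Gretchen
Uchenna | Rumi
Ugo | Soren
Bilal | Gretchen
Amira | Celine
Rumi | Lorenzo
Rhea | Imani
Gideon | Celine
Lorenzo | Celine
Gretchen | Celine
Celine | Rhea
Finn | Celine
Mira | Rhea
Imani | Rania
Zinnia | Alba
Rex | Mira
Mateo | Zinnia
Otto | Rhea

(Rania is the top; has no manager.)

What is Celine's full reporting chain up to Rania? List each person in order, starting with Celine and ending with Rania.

Celine -> Rhea -> Imani -> Rania

Celine reports to Rhea. Rhea reports to Imani. Imani reports to Rania. Rania is at the top.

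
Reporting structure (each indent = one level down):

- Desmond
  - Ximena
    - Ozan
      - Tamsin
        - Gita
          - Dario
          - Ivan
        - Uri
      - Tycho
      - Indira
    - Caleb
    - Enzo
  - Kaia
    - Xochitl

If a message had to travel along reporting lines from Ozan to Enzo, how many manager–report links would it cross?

Ozan is 1 level below Ximena, and Enzo is 1 level below Ximena (their lowest common manager). The shortest path runs up from Ozan to Ximena and back down to Enzo: 1 + 1 = 2 links.

2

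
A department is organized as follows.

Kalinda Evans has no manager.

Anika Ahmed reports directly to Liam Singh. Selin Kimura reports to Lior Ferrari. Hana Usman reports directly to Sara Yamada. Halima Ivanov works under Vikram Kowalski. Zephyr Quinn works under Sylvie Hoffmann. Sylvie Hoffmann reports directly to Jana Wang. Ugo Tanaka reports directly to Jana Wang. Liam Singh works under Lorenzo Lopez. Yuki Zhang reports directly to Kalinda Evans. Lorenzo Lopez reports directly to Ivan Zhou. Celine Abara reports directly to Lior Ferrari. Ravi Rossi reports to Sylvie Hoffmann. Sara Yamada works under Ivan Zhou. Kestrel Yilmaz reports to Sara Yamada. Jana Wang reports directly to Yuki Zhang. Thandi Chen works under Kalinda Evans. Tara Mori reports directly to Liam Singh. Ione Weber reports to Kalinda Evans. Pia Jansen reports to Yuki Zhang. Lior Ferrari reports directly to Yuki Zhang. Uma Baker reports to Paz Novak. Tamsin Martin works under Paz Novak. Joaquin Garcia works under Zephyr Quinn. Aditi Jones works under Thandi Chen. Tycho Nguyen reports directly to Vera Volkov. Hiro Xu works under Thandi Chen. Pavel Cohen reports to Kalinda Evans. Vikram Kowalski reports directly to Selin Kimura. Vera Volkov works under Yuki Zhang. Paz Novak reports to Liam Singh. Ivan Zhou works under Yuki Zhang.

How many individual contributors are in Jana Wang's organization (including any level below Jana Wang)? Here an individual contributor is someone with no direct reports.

The people in Jana Wang's organization with no one reporting to them are Ugo Tanaka, Ravi Rossi, Joaquin Garcia. That is 3.

3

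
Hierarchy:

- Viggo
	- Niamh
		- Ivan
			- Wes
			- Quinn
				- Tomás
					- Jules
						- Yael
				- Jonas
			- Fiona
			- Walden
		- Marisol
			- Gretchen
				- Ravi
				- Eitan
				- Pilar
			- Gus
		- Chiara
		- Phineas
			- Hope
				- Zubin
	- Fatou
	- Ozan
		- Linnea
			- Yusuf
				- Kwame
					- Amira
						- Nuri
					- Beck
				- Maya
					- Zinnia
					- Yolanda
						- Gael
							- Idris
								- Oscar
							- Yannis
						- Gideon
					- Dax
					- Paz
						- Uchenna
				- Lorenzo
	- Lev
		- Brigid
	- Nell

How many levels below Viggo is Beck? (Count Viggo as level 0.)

5

Chain from Beck up to Viggo: Beck → Kwame → Yusuf → Linnea → Ozan → Viggo. That is 5 steps up, so Beck is 5 levels below Viggo.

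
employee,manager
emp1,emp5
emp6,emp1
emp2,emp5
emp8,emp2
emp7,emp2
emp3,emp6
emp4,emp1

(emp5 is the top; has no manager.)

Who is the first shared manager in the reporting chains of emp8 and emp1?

emp8's chain of managers is emp2, emp5. emp1's chain of managers is emp5. The first manager that appears in both chains is emp5.

emp5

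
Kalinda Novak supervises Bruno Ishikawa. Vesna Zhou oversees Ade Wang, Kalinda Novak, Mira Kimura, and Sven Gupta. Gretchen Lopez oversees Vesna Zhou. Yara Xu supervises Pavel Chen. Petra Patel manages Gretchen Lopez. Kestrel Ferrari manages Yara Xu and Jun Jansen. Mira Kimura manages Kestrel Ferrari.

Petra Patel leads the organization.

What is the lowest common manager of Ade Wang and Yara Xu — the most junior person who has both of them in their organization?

Ade Wang's chain of managers is Vesna Zhou, Gretchen Lopez, Petra Patel. Yara Xu's chain of managers is Kestrel Ferrari, Mira Kimura, Vesna Zhou, Gretchen Lopez, Petra Patel. The first manager that appears in both chains is Vesna Zhou.

Vesna Zhou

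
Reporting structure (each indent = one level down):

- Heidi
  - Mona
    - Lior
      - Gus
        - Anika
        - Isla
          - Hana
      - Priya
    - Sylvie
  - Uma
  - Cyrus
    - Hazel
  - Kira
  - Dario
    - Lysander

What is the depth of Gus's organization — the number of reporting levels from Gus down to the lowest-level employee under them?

2

The longest chain under Gus runs Gus → Isla → Hana, which is 2 levels below Gus.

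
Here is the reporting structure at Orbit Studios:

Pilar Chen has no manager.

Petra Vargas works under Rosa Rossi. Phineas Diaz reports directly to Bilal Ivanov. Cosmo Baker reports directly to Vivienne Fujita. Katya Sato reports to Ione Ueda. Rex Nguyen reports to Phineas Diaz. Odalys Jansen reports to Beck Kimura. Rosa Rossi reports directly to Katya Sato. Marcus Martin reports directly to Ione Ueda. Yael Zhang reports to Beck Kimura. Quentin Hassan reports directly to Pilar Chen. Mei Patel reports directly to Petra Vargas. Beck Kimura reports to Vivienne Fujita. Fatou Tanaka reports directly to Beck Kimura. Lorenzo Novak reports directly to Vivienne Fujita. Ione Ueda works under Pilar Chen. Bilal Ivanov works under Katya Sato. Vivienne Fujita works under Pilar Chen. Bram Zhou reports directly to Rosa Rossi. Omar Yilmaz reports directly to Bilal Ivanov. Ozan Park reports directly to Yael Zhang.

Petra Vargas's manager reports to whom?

Petra Vargas reports to Rosa Rossi, and Rosa Rossi reports to Katya Sato. So Petra Vargas's skip-level manager is Katya Sato.

Katya Sato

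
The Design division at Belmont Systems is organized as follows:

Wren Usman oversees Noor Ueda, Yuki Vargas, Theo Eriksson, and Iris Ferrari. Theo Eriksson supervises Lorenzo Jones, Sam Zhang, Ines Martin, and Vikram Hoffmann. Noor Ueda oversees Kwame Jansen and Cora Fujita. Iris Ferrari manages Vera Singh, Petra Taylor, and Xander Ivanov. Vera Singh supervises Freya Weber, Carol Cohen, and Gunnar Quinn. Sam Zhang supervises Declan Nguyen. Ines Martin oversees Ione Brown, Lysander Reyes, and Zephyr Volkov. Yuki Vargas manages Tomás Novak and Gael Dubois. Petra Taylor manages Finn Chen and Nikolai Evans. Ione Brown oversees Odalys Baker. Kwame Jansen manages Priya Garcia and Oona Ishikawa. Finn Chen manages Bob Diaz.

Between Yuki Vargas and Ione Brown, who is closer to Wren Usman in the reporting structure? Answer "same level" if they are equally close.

Yuki Vargas

Yuki Vargas is 1 level below Wren Usman; Ione Brown is 3. Yuki Vargas is higher.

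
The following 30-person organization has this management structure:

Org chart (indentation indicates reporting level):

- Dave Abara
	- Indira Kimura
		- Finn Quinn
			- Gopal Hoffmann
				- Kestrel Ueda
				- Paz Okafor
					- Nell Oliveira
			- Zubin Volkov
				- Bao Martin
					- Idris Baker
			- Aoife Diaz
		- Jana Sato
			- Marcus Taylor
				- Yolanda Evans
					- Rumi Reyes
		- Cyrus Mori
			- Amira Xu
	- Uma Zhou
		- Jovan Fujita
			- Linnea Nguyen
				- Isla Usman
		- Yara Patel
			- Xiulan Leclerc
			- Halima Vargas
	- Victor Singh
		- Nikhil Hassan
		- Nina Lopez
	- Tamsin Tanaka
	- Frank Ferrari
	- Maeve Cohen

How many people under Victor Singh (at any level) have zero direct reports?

2

The people in Victor Singh's organization with no one reporting to them are Nina Lopez, Nikhil Hassan. That is 2.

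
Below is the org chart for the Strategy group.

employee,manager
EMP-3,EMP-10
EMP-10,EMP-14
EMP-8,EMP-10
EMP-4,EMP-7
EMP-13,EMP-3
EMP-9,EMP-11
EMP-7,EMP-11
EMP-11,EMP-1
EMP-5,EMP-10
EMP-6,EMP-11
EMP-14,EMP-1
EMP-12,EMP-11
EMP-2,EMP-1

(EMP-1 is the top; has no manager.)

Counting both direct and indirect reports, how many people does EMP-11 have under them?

5

EMP-11 directly manages EMP-12, EMP-6, EMP-7, EMP-9. EMP-12 has no reports. EMP-6 has no reports. Under EMP-7: EMP-4 (1). EMP-9 has no reports. So EMP-11's organization is 4 direct reports plus everyone under them: 1 + 1 + 2 + 1 = 5.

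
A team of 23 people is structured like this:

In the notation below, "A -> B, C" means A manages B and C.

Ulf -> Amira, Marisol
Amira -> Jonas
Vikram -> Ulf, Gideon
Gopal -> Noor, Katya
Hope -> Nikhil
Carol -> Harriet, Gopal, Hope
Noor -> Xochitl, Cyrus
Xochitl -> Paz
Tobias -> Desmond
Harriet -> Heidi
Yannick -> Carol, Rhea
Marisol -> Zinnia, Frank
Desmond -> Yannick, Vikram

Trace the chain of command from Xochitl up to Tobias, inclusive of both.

Xochitl -> Noor -> Gopal -> Carol -> Yannick -> Desmond -> Tobias

Xochitl reports to Noor. Noor reports to Gopal. Gopal reports to Carol. Carol reports to Yannick. Yannick reports to Desmond. Desmond reports to Tobias. Tobias is at the top.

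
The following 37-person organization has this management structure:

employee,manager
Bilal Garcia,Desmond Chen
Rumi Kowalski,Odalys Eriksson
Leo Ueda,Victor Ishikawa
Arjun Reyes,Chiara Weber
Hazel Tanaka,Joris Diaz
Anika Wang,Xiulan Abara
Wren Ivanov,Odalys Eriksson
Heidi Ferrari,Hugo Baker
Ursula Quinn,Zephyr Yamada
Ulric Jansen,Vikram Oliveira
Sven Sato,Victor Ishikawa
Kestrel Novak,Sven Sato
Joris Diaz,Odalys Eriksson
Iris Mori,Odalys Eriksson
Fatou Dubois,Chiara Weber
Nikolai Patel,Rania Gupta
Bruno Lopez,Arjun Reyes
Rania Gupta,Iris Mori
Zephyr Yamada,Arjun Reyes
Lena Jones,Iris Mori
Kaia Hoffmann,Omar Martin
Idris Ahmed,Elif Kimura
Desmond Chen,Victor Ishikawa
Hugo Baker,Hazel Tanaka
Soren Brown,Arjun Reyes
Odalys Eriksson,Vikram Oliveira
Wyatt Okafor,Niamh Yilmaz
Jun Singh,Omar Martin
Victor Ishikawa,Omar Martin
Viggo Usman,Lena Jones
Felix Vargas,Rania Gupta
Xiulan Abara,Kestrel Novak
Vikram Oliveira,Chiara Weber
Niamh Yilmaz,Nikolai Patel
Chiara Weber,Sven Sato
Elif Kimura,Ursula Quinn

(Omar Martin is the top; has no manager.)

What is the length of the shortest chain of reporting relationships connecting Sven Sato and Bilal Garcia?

Sven Sato is 1 level below Victor Ishikawa, and Bilal Garcia is 2 levels below Victor Ishikawa (their lowest common manager). The shortest path runs up from Sven Sato to Victor Ishikawa and back down to Bilal Garcia: 1 + 2 = 3 links.

3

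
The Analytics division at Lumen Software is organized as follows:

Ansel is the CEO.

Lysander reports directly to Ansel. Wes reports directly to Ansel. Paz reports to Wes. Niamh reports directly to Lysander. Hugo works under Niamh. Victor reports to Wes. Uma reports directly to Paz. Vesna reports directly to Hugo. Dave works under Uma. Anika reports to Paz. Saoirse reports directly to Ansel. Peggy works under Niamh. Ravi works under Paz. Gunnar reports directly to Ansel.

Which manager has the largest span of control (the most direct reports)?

Ansel

Direct-report counts: Ansel has 4; Wes has 2; Paz has 3; Uma has 1; Lysander has 1; Niamh has 2; Hugo has 1. The largest is 4, held by Ansel.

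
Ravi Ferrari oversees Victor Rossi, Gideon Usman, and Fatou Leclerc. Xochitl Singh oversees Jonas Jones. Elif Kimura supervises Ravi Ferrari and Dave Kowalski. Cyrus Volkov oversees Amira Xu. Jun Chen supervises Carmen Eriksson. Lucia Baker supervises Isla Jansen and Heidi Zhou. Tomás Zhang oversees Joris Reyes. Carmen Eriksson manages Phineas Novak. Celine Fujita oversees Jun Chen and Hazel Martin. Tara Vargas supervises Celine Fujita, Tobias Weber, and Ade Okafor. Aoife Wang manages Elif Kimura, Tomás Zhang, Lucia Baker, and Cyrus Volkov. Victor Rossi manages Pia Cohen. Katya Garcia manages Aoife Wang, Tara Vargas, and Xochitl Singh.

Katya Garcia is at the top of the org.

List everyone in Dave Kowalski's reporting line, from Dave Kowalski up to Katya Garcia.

Dave Kowalski -> Elif Kimura -> Aoife Wang -> Katya Garcia

Dave Kowalski reports to Elif Kimura. Elif Kimura reports to Aoife Wang. Aoife Wang reports to Katya Garcia. Katya Garcia is at the top.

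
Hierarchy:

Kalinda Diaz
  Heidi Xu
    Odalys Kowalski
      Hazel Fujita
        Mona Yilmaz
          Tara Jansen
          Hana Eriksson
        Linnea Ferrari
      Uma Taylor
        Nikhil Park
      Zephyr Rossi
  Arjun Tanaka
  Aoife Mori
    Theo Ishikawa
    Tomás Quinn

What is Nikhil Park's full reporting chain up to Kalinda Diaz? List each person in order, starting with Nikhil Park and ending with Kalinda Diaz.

Nikhil Park -> Uma Taylor -> Odalys Kowalski -> Heidi Xu -> Kalinda Diaz

Nikhil Park reports to Uma Taylor. Uma Taylor reports to Odalys Kowalski. Odalys Kowalski reports to Heidi Xu. Heidi Xu reports to Kalinda Diaz. Kalinda Diaz is at the top.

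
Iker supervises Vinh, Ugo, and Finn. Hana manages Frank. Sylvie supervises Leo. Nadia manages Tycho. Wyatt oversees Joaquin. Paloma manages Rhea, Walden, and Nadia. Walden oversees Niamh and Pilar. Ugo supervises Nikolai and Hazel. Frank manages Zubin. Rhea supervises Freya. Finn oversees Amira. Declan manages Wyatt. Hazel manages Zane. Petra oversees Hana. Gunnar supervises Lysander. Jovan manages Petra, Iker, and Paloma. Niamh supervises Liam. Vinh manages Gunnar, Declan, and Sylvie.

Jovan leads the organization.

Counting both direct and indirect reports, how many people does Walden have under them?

Walden directly manages Niamh, Pilar. Under Niamh: Liam (1). Pilar has no reports. So Walden's organization is 2 direct reports plus everyone under them: 2 + 1 = 3.

3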